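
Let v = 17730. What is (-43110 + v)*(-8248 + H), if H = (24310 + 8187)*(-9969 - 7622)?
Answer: 14508806305500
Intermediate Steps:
H = -571654727 (H = 32497*(-17591) = -571654727)
(-43110 + v)*(-8248 + H) = (-43110 + 17730)*(-8248 - 571654727) = -25380*(-571662975) = 14508806305500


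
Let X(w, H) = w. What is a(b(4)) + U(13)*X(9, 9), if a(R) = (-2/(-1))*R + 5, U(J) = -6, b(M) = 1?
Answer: -47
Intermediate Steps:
a(R) = 5 + 2*R (a(R) = (-2*(-1))*R + 5 = 2*R + 5 = 5 + 2*R)
a(b(4)) + U(13)*X(9, 9) = (5 + 2*1) - 6*9 = (5 + 2) - 54 = 7 - 54 = -47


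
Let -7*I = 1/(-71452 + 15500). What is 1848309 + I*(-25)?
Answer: 723916096151/391664 ≈ 1.8483e+6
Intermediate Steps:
I = 1/391664 (I = -1/(7*(-71452 + 15500)) = -1/7/(-55952) = -1/7*(-1/55952) = 1/391664 ≈ 2.5532e-6)
1848309 + I*(-25) = 1848309 + (1/391664)*(-25) = 1848309 - 25/391664 = 723916096151/391664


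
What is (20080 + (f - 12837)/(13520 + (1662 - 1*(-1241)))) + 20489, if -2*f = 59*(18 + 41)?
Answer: 1332500219/32846 ≈ 40568.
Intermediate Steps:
f = -3481/2 (f = -59*(18 + 41)/2 = -59*59/2 = -½*3481 = -3481/2 ≈ -1740.5)
(20080 + (f - 12837)/(13520 + (1662 - 1*(-1241)))) + 20489 = (20080 + (-3481/2 - 12837)/(13520 + (1662 - 1*(-1241)))) + 20489 = (20080 - 29155/(2*(13520 + (1662 + 1241)))) + 20489 = (20080 - 29155/(2*(13520 + 2903))) + 20489 = (20080 - 29155/2/16423) + 20489 = (20080 - 29155/2*1/16423) + 20489 = (20080 - 29155/32846) + 20489 = 659518525/32846 + 20489 = 1332500219/32846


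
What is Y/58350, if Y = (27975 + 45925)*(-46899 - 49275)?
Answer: -47381724/389 ≈ -1.2180e+5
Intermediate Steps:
Y = -7107258600 (Y = 73900*(-96174) = -7107258600)
Y/58350 = -7107258600/58350 = -7107258600*1/58350 = -47381724/389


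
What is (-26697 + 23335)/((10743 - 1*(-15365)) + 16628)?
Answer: -1681/21368 ≈ -0.078669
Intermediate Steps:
(-26697 + 23335)/((10743 - 1*(-15365)) + 16628) = -3362/((10743 + 15365) + 16628) = -3362/(26108 + 16628) = -3362/42736 = -3362*1/42736 = -1681/21368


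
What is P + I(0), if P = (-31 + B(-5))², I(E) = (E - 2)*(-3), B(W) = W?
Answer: 1302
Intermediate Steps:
I(E) = 6 - 3*E (I(E) = (-2 + E)*(-3) = 6 - 3*E)
P = 1296 (P = (-31 - 5)² = (-36)² = 1296)
P + I(0) = 1296 + (6 - 3*0) = 1296 + (6 + 0) = 1296 + 6 = 1302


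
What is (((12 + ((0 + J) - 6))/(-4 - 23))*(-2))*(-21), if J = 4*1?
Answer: -140/9 ≈ -15.556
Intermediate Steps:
J = 4
(((12 + ((0 + J) - 6))/(-4 - 23))*(-2))*(-21) = (((12 + ((0 + 4) - 6))/(-4 - 23))*(-2))*(-21) = (((12 + (4 - 6))/(-27))*(-2))*(-21) = (((12 - 2)*(-1/27))*(-2))*(-21) = ((10*(-1/27))*(-2))*(-21) = -10/27*(-2)*(-21) = (20/27)*(-21) = -140/9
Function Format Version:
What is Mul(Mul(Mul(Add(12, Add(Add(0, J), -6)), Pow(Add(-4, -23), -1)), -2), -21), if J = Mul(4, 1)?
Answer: Rational(-140, 9) ≈ -15.556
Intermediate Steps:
J = 4
Mul(Mul(Mul(Add(12, Add(Add(0, J), -6)), Pow(Add(-4, -23), -1)), -2), -21) = Mul(Mul(Mul(Add(12, Add(Add(0, 4), -6)), Pow(Add(-4, -23), -1)), -2), -21) = Mul(Mul(Mul(Add(12, Add(4, -6)), Pow(-27, -1)), -2), -21) = Mul(Mul(Mul(Add(12, -2), Rational(-1, 27)), -2), -21) = Mul(Mul(Mul(10, Rational(-1, 27)), -2), -21) = Mul(Mul(Rational(-10, 27), -2), -21) = Mul(Rational(20, 27), -21) = Rational(-140, 9)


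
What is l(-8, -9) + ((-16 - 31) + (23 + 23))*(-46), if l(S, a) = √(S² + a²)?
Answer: 46 + √145 ≈ 58.042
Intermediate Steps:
l(-8, -9) + ((-16 - 31) + (23 + 23))*(-46) = √((-8)² + (-9)²) + ((-16 - 31) + (23 + 23))*(-46) = √(64 + 81) + (-47 + 46)*(-46) = √145 - 1*(-46) = √145 + 46 = 46 + √145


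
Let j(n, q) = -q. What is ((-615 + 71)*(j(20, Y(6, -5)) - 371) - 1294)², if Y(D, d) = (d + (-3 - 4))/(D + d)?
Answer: 37636776004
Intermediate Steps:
Y(D, d) = (-7 + d)/(D + d) (Y(D, d) = (d - 7)/(D + d) = (-7 + d)/(D + d))
((-615 + 71)*(j(20, Y(6, -5)) - 371) - 1294)² = ((-615 + 71)*(-(-7 - 5)/(6 - 5) - 371) - 1294)² = (-544*(-(-12)/1 - 371) - 1294)² = (-544*(-(-12) - 371) - 1294)² = (-544*(-1*(-12) - 371) - 1294)² = (-544*(12 - 371) - 1294)² = (-544*(-359) - 1294)² = (195296 - 1294)² = 194002² = 37636776004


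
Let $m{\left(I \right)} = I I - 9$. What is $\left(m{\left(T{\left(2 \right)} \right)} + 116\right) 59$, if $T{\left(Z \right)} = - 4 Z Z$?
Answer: $21417$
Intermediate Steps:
$T{\left(Z \right)} = - 4 Z^{2}$
$m{\left(I \right)} = -9 + I^{2}$ ($m{\left(I \right)} = I^{2} - 9 = -9 + I^{2}$)
$\left(m{\left(T{\left(2 \right)} \right)} + 116\right) 59 = \left(\left(-9 + \left(- 4 \cdot 2^{2}\right)^{2}\right) + 116\right) 59 = \left(\left(-9 + \left(\left(-4\right) 4\right)^{2}\right) + 116\right) 59 = \left(\left(-9 + \left(-16\right)^{2}\right) + 116\right) 59 = \left(\left(-9 + 256\right) + 116\right) 59 = \left(247 + 116\right) 59 = 363 \cdot 59 = 21417$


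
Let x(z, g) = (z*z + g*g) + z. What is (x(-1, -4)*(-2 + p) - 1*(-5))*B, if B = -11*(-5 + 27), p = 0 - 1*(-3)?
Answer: -5082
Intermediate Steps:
p = 3 (p = 0 + 3 = 3)
x(z, g) = z + g² + z² (x(z, g) = (z² + g²) + z = (g² + z²) + z = z + g² + z²)
B = -242 (B = -11*22 = -242)
(x(-1, -4)*(-2 + p) - 1*(-5))*B = ((-1 + (-4)² + (-1)²)*(-2 + 3) - 1*(-5))*(-242) = ((-1 + 16 + 1)*1 + 5)*(-242) = (16*1 + 5)*(-242) = (16 + 5)*(-242) = 21*(-242) = -5082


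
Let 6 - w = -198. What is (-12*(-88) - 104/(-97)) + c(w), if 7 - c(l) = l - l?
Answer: 103215/97 ≈ 1064.1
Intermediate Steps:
w = 204 (w = 6 - 1*(-198) = 6 + 198 = 204)
c(l) = 7 (c(l) = 7 - (l - l) = 7 - 1*0 = 7 + 0 = 7)
(-12*(-88) - 104/(-97)) + c(w) = (-12*(-88) - 104/(-97)) + 7 = (1056 - 104*(-1/97)) + 7 = (1056 + 104/97) + 7 = 102536/97 + 7 = 103215/97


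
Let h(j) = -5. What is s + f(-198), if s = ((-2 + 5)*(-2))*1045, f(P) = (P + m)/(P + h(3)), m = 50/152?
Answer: -96718537/15428 ≈ -6269.0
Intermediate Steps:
m = 25/76 (m = 50*(1/152) = 25/76 ≈ 0.32895)
f(P) = (25/76 + P)/(-5 + P) (f(P) = (P + 25/76)/(P - 5) = (25/76 + P)/(-5 + P))
s = -6270 (s = (3*(-2))*1045 = -6*1045 = -6270)
s + f(-198) = -6270 + (25/76 - 198)/(-5 - 198) = -6270 - 15023/76/(-203) = -6270 - 1/203*(-15023/76) = -6270 + 15023/15428 = -96718537/15428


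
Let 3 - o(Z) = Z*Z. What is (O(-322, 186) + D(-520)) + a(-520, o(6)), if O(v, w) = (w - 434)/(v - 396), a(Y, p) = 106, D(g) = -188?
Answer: -29314/359 ≈ -81.655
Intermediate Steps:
o(Z) = 3 - Z² (o(Z) = 3 - Z*Z = 3 - Z²)
O(v, w) = (-434 + w)/(-396 + v)
(O(-322, 186) + D(-520)) + a(-520, o(6)) = ((-434 + 186)/(-396 - 322) - 188) + 106 = (-248/(-718) - 188) + 106 = (-1/718*(-248) - 188) + 106 = (124/359 - 188) + 106 = -67368/359 + 106 = -29314/359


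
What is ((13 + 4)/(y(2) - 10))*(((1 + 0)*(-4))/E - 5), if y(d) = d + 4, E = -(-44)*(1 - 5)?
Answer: 3723/176 ≈ 21.153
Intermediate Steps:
E = -176 (E = -(-44)*(-4) = -22*8 = -176)
y(d) = 4 + d
((13 + 4)/(y(2) - 10))*(((1 + 0)*(-4))/E - 5) = ((13 + 4)/((4 + 2) - 10))*(((1 + 0)*(-4))/(-176) - 5) = (17/(6 - 10))*((1*(-4))*(-1/176) - 5) = (17/(-4))*(-4*(-1/176) - 5) = (17*(-¼))*(1/44 - 5) = -17/4*(-219/44) = 3723/176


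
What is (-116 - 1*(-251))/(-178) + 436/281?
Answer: 39673/50018 ≈ 0.79317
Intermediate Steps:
(-116 - 1*(-251))/(-178) + 436/281 = (-116 + 251)*(-1/178) + 436*(1/281) = 135*(-1/178) + 436/281 = -135/178 + 436/281 = 39673/50018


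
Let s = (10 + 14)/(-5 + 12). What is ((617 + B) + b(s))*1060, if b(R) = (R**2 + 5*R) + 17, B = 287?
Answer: 49337700/49 ≈ 1.0069e+6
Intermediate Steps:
s = 24/7 ≈ 3.4286
b(R) = 17 + R**2 + 5*R
((617 + B) + b(s))*1060 = ((617 + 287) + (17 + (24/7)**2 + 5*(24/7)))*1060 = (904 + (17 + 576/49 + 120/7))*1060 = (904 + 2249/49)*1060 = (46545/49)*1060 = 49337700/49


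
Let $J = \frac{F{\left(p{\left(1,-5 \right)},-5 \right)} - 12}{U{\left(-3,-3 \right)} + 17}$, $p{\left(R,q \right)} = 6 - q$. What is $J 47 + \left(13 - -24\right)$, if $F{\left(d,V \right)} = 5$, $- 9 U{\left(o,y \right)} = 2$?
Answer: $\frac{2626}{151} \approx 17.391$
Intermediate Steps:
$U{\left(o,y \right)} = - \frac{2}{9}$ ($U{\left(o,y \right)} = \left(- \frac{1}{9}\right) 2 = - \frac{2}{9}$)
$J = - \frac{63}{151}$ ($J = \frac{5 - 12}{- \frac{2}{9} + 17} = - \frac{7}{\frac{151}{9}} = \left(-7\right) \frac{9}{151} = - \frac{63}{151} \approx -0.41722$)
$J 47 + \left(13 - -24\right) = \left(- \frac{63}{151}\right) 47 + \left(13 - -24\right) = - \frac{2961}{151} + \left(13 + 24\right) = - \frac{2961}{151} + 37 = \frac{2626}{151}$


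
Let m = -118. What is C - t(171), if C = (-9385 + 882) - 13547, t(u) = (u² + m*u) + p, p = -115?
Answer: -30998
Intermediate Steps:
t(u) = -115 + u² - 118*u (t(u) = (u² - 118*u) - 115 = -115 + u² - 118*u)
C = -22050 (C = -8503 - 13547 = -22050)
C - t(171) = -22050 - (-115 + 171² - 118*171) = -22050 - (-115 + 29241 - 20178) = -22050 - 1*8948 = -22050 - 8948 = -30998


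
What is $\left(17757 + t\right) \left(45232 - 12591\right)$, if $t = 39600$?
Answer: $1872189837$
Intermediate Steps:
$\left(17757 + t\right) \left(45232 - 12591\right) = \left(17757 + 39600\right) \left(45232 - 12591\right) = 57357 \cdot 32641 = 1872189837$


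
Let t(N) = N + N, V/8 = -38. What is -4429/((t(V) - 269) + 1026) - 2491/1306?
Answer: -6155433/194594 ≈ -31.632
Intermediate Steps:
V = -304 (V = 8*(-38) = -304)
t(N) = 2*N
-4429/((t(V) - 269) + 1026) - 2491/1306 = -4429/((2*(-304) - 269) + 1026) - 2491/1306 = -4429/((-608 - 269) + 1026) - 2491*1/1306 = -4429/(-877 + 1026) - 2491/1306 = -4429/149 - 2491/1306 = -6155433/194594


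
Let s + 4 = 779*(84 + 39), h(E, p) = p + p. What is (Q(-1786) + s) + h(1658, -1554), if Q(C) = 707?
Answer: 93412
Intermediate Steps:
h(E, p) = 2*p
s = 95813 (s = -4 + 779*(84 + 39) = -4 + 779*123 = -4 + 95817 = 95813)
(Q(-1786) + s) + h(1658, -1554) = (707 + 95813) + 2*(-1554) = 96520 - 3108 = 93412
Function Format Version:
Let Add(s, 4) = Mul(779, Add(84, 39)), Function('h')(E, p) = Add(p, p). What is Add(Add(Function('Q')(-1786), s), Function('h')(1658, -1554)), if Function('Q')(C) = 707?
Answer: 93412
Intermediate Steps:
Function('h')(E, p) = Mul(2, p)
s = 95813 (s = Add(-4, Mul(779, Add(84, 39))) = Add(-4, Mul(779, 123)) = Add(-4, 95817) = 95813)
Add(Add(Function('Q')(-1786), s), Function('h')(1658, -1554)) = Add(Add(707, 95813), Mul(2, -1554)) = Add(96520, -3108) = 93412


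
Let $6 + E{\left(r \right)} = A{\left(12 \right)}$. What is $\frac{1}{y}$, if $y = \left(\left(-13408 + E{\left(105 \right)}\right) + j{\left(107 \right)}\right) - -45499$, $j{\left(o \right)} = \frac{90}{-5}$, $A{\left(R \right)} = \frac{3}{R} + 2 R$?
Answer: $\frac{4}{128365} \approx 3.1161 \cdot 10^{-5}$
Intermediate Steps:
$A{\left(R \right)} = 2 R + \frac{3}{R}$
$E{\left(r \right)} = \frac{73}{4}$ ($E{\left(r \right)} = -6 + \left(2 \cdot 12 + \frac{3}{12}\right) = -6 + \left(24 + 3 \cdot \frac{1}{12}\right) = -6 + \left(24 + \frac{1}{4}\right) = -6 + \frac{97}{4} = \frac{73}{4}$)
$j{\left(o \right)} = -18$ ($j{\left(o \right)} = 90 \left(- \frac{1}{5}\right) = -18$)
$y = \frac{128365}{4}$ ($y = \left(\left(-13408 + \frac{73}{4}\right) - 18\right) - -45499 = \left(- \frac{53559}{4} - 18\right) + 45499 = - \frac{53631}{4} + 45499 = \frac{128365}{4} \approx 32091.0$)
$\frac{1}{y} = \frac{1}{\frac{128365}{4}} = \frac{4}{128365}$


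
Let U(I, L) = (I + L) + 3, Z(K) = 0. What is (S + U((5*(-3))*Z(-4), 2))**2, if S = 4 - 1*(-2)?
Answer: 121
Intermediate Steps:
U(I, L) = 3 + I + L
S = 6 (S = 4 + 2 = 6)
(S + U((5*(-3))*Z(-4), 2))**2 = (6 + (3 + (5*(-3))*0 + 2))**2 = (6 + (3 - 15*0 + 2))**2 = (6 + (3 + 0 + 2))**2 = (6 + 5)**2 = 11**2 = 121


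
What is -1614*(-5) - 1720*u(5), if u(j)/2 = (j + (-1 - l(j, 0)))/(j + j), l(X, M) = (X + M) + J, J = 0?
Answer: 8414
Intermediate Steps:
l(X, M) = M + X (l(X, M) = (X + M) + 0 = (M + X) + 0 = M + X)
u(j) = -1/j (u(j) = 2*((j + (-1 - (0 + j)))/(j + j)) = 2*((j + (-1 - j))/((2*j))) = 2*(-1/(2*j)) = -1/j)
-1614*(-5) - 1720*u(5) = -1614*(-5) - (-1720)/5 = 8070 - (-1720)/5 = 8070 - 1720*(-⅕) = 8070 + 344 = 8414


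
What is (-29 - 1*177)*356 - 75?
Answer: -73411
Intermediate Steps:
(-29 - 1*177)*356 - 75 = (-29 - 177)*356 - 75 = -206*356 - 75 = -73336 - 75 = -73411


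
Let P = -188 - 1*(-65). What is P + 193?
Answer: 70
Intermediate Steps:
P = -123 (P = -188 + 65 = -123)
P + 193 = -123 + 193 = 70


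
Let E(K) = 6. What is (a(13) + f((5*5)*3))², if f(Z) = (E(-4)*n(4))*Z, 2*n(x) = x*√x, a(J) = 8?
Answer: 3268864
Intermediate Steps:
n(x) = x^(3/2)/2 (n(x) = (x*√x)/2 = x^(3/2)/2)
f(Z) = 24*Z (f(Z) = (6*(4^(3/2)/2))*Z = (6*((½)*8))*Z = (6*4)*Z = 24*Z)
(a(13) + f((5*5)*3))² = (8 + 24*((5*5)*3))² = (8 + 24*(25*3))² = (8 + 24*75)² = (8 + 1800)² = 1808² = 3268864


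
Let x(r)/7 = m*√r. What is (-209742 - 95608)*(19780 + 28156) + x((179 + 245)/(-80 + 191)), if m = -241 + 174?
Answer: -14637257600 - 938*√11766/111 ≈ -1.4637e+10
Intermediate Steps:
m = -67
x(r) = -469*√r (x(r) = 7*(-67*√r) = -469*√r)
(-209742 - 95608)*(19780 + 28156) + x((179 + 245)/(-80 + 191)) = (-209742 - 95608)*(19780 + 28156) - 469*√(179 + 245)/√(-80 + 191) = -305350*47936 - 469*2*√11766/111 = -14637257600 - 469*2*√11766/111 = -14637257600 - 938*√11766/111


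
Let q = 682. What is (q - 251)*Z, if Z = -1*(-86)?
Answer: 37066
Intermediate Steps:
Z = 86
(q - 251)*Z = (682 - 251)*86 = 431*86 = 37066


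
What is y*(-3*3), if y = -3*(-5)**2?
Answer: 675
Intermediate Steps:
y = -75 (y = -3*25 = -75)
y*(-3*3) = -(-225)*3 = -75*(-9) = 675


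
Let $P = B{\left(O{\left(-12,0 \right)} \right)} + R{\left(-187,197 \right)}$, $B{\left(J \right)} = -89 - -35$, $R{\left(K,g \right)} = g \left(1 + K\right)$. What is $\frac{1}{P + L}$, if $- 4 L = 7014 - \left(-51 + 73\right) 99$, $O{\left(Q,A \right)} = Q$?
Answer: $- \frac{1}{37905} \approx -2.6382 \cdot 10^{-5}$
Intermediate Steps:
$B{\left(J \right)} = -54$ ($B{\left(J \right)} = -89 + 35 = -54$)
$L = -1209$ ($L = - \frac{7014 - \left(-51 + 73\right) 99}{4} = - \frac{7014 - 22 \cdot 99}{4} = - \frac{7014 - 2178}{4} = \left(- \frac{1}{4}\right) 4836 = -1209$)
$P = -36696$ ($P = -54 + 197 \left(1 - 187\right) = -54 + 197 \left(-186\right) = -54 - 36642 = -36696$)
$\frac{1}{P + L} = \frac{1}{-36696 - 1209} = \frac{1}{-37905} = - \frac{1}{37905}$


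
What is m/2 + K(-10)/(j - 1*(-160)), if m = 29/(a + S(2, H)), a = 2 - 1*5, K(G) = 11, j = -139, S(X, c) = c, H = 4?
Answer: 631/42 ≈ 15.024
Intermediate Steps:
a = -3 (a = 2 - 5 = -3)
m = 29 (m = 29/(-3 + 4) = 29/1 = 1*29 = 29)
m/2 + K(-10)/(j - 1*(-160)) = 29/2 + 11/(-139 - 1*(-160)) = 29*(½) + 11/(-139 + 160) = 29/2 + 11/21 = 631/42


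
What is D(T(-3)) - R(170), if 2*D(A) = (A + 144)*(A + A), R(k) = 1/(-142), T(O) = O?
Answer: -60065/142 ≈ -422.99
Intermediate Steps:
R(k) = -1/142
D(A) = A*(144 + A) (D(A) = ((A + 144)*(A + A))/2 = ((144 + A)*(2*A))/2 = (2*A*(144 + A))/2 = A*(144 + A))
D(T(-3)) - R(170) = -3*(144 - 3) - 1*(-1/142) = -3*141 + 1/142 = -423 + 1/142 = -60065/142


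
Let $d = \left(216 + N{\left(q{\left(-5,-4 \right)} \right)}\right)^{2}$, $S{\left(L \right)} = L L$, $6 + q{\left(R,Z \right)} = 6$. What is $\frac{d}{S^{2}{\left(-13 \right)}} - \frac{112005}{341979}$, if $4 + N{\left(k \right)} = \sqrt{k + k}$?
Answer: $\frac{4056976457}{3255754073} \approx 1.2461$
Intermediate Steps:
$q{\left(R,Z \right)} = 0$ ($q{\left(R,Z \right)} = -6 + 6 = 0$)
$S{\left(L \right)} = L^{2}$
$N{\left(k \right)} = -4 + \sqrt{2} \sqrt{k}$ ($N{\left(k \right)} = -4 + \sqrt{k + k} = -4 + \sqrt{2 k} = -4 + \sqrt{2} \sqrt{k}$)
$d = 44944$ ($d = \left(216 - \left(4 - \sqrt{2} \sqrt{0}\right)\right)^{2} = \left(216 - \left(4 - \sqrt{2} \cdot 0\right)\right)^{2} = \left(216 + \left(-4 + 0\right)\right)^{2} = \left(216 - 4\right)^{2} = 212^{2} = 44944$)
$\frac{d}{S^{2}{\left(-13 \right)}} - \frac{112005}{341979} = \frac{44944}{\left(\left(-13\right)^{2}\right)^{2}} - \frac{112005}{341979} = \frac{44944}{169^{2}} - \frac{37335}{113993} = \frac{44944}{28561} - \frac{37335}{113993} = \frac{4056976457}{3255754073}$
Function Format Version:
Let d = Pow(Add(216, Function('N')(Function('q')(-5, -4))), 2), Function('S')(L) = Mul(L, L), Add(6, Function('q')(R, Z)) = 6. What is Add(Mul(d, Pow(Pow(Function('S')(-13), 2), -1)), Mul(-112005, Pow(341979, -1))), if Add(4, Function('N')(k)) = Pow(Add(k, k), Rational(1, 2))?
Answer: Rational(4056976457, 3255754073) ≈ 1.2461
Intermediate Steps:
Function('q')(R, Z) = 0 (Function('q')(R, Z) = Add(-6, 6) = 0)
Function('S')(L) = Pow(L, 2)
Function('N')(k) = Add(-4, Mul(Pow(2, Rational(1, 2)), Pow(k, Rational(1, 2)))) (Function('N')(k) = Add(-4, Pow(Add(k, k), Rational(1, 2))) = Add(-4, Pow(Mul(2, k), Rational(1, 2))) = Add(-4, Mul(Pow(2, Rational(1, 2)), Pow(k, Rational(1, 2)))))
d = 44944 (d = Pow(Add(216, Add(-4, Mul(Pow(2, Rational(1, 2)), Pow(0, Rational(1, 2))))), 2) = Pow(Add(216, Add(-4, Mul(Pow(2, Rational(1, 2)), 0))), 2) = Pow(Add(216, Add(-4, 0)), 2) = Pow(Add(216, -4), 2) = Pow(212, 2) = 44944)
Add(Mul(d, Pow(Pow(Function('S')(-13), 2), -1)), Mul(-112005, Pow(341979, -1))) = Add(Mul(44944, Pow(Pow(Pow(-13, 2), 2), -1)), Mul(-112005, Pow(341979, -1))) = Add(Mul(44944, Pow(Pow(169, 2), -1)), Mul(-112005, Rational(1, 341979))) = Add(Mul(44944, Pow(28561, -1)), Rational(-37335, 113993)) = Add(Mul(44944, Rational(1, 28561)), Rational(-37335, 113993)) = Add(Rational(44944, 28561), Rational(-37335, 113993)) = Rational(4056976457, 3255754073)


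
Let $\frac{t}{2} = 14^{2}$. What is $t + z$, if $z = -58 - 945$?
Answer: $-611$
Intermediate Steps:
$t = 392$ ($t = 2 \cdot 14^{2} = 2 \cdot 196 = 392$)
$z = -1003$ ($z = -58 - 945 = -1003$)
$t + z = 392 - 1003 = -611$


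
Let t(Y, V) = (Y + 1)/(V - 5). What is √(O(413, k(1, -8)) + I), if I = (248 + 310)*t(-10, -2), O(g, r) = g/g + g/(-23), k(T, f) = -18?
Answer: 2*√4539234/161 ≈ 26.466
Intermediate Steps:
t(Y, V) = (1 + Y)/(-5 + V)
O(g, r) = 1 - g/23 (O(g, r) = 1 + g*(-1/23) = 1 - g/23)
I = 5022/7 (I = (248 + 310)*((1 - 10)/(-5 - 2)) = 558*(-9/(-7)) = 558*(-⅐*(-9)) = 558*(9/7) = 5022/7 ≈ 717.43)
√(O(413, k(1, -8)) + I) = √((1 - 1/23*413) + 5022/7) = √((1 - 413/23) + 5022/7) = √(-390/23 + 5022/7) = √(112776/161) = 2*√4539234/161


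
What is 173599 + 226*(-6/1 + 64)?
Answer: 186707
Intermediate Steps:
173599 + 226*(-6/1 + 64) = 173599 + 226*(-6*1 + 64) = 173599 + 226*(-6 + 64) = 173599 + 226*58 = 173599 + 13108 = 186707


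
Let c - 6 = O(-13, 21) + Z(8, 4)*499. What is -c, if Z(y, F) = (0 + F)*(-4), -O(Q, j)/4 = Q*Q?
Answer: 8654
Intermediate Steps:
O(Q, j) = -4*Q² (O(Q, j) = -4*Q*Q = -4*Q²)
Z(y, F) = -4*F (Z(y, F) = F*(-4) = -4*F)
c = -8654 (c = 6 + (-4*(-13)² - 4*4*499) = 6 + (-4*169 - 16*499) = 6 + (-676 - 7984) = 6 - 8660 = -8654)
-c = -1*(-8654) = 8654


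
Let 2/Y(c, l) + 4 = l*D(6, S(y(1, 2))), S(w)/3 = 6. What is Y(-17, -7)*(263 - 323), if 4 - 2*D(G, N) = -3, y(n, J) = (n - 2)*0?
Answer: 80/19 ≈ 4.2105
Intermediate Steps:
y(n, J) = 0 (y(n, J) = (-2 + n)*0 = 0)
S(w) = 18 (S(w) = 3*6 = 18)
D(G, N) = 7/2 (D(G, N) = 2 - ½*(-3) = 2 + 3/2 = 7/2)
Y(c, l) = 2/(-4 + 7*l/2) (Y(c, l) = 2/(-4 + l*(7/2)) = 2/(-4 + 7*l/2))
Y(-17, -7)*(263 - 323) = (4/(-8 + 7*(-7)))*(263 - 323) = (4/(-8 - 49))*(-60) = (4/(-57))*(-60) = (4*(-1/57))*(-60) = -4/57*(-60) = 80/19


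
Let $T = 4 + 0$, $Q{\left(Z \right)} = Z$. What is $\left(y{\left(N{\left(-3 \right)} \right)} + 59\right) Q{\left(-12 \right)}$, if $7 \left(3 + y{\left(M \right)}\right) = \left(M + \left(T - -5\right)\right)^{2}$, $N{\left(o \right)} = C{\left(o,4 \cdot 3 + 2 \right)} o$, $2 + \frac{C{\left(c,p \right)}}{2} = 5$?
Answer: $- \frac{5676}{7} \approx -810.86$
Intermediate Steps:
$C{\left(c,p \right)} = 6$ ($C{\left(c,p \right)} = -4 + 2 \cdot 5 = -4 + 10 = 6$)
$T = 4$
$N{\left(o \right)} = 6 o$
$y{\left(M \right)} = -3 + \frac{\left(9 + M\right)^{2}}{7}$ ($y{\left(M \right)} = -3 + \frac{\left(M + \left(4 - -5\right)\right)^{2}}{7} = -3 + \frac{\left(M + \left(4 + 5\right)\right)^{2}}{7} = -3 + \frac{\left(M + 9\right)^{2}}{7} = -3 + \frac{\left(9 + M\right)^{2}}{7}$)
$\left(y{\left(N{\left(-3 \right)} \right)} + 59\right) Q{\left(-12 \right)} = \left(\left(-3 + \frac{\left(9 + 6 \left(-3\right)\right)^{2}}{7}\right) + 59\right) \left(-12\right) = \left(\left(-3 + \frac{\left(9 - 18\right)^{2}}{7}\right) + 59\right) \left(-12\right) = \left(\left(-3 + \frac{\left(-9\right)^{2}}{7}\right) + 59\right) \left(-12\right) = \left(\left(-3 + \frac{1}{7} \cdot 81\right) + 59\right) \left(-12\right) = \left(\left(-3 + \frac{81}{7}\right) + 59\right) \left(-12\right) = \left(\frac{60}{7} + 59\right) \left(-12\right) = \frac{473}{7} \left(-12\right) = - \frac{5676}{7}$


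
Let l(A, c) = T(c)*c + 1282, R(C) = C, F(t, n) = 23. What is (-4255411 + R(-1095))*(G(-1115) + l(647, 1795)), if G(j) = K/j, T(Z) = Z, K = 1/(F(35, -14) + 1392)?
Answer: -21646427366629450444/1577725 ≈ -1.3720e+13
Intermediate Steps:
K = 1/1415 (K = 1/(23 + 1392) = 1/1415 ≈ 0.00070671)
G(j) = 1/(1415*j)
l(A, c) = 1282 + c² (l(A, c) = c*c + 1282 = c² + 1282 = 1282 + c²)
(-4255411 + R(-1095))*(G(-1115) + l(647, 1795)) = (-4255411 - 1095)*((1/1415)/(-1115) + (1282 + 1795²)) = -4256506*((1/1415)*(-1/1115) + (1282 + 3222025)) = -4256506*(-1/1577725 + 3223307) = -4256506*5085492036574/1577725 = -21646427366629450444/1577725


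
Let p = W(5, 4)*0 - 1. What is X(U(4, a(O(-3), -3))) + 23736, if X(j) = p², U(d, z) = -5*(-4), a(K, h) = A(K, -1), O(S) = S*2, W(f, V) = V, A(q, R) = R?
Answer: 23737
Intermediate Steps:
O(S) = 2*S
a(K, h) = -1
U(d, z) = 20
p = -1 (p = 4*0 - 1 = 0 - 1 = -1)
X(j) = 1 (X(j) = (-1)² = 1)
X(U(4, a(O(-3), -3))) + 23736 = 1 + 23736 = 23737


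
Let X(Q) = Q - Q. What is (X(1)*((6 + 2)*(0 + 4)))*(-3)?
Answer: 0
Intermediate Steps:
X(Q) = 0
(X(1)*((6 + 2)*(0 + 4)))*(-3) = (0*((6 + 2)*(0 + 4)))*(-3) = (0*(8*4))*(-3) = (0*32)*(-3) = 0*(-3) = 0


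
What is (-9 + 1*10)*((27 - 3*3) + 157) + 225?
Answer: 400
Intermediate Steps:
(-9 + 1*10)*((27 - 3*3) + 157) + 225 = (-9 + 10)*((27 - 9) + 157) + 225 = 1*(18 + 157) + 225 = 1*175 + 225 = 175 + 225 = 400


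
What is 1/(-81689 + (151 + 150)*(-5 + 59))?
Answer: -1/65435 ≈ -1.5282e-5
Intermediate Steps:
1/(-81689 + (151 + 150)*(-5 + 59)) = 1/(-81689 + 301*54) = 1/(-81689 + 16254) = 1/(-65435) = -1/65435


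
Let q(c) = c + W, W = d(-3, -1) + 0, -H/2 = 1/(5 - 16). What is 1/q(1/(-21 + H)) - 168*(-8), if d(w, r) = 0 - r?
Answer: 293221/218 ≈ 1345.1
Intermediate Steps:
d(w, r) = -r
H = 2/11 (H = -2/(5 - 16) = -2/(-11) = -2*(-1/11) = 2/11 ≈ 0.18182)
W = 1 (W = -1*(-1) + 0 = 1 + 0 = 1)
q(c) = 1 + c (q(c) = c + 1 = 1 + c)
1/q(1/(-21 + H)) - 168*(-8) = 1/(1 + 1/(-21 + 2/11)) - 168*(-8) = 1/(1 + 1/(-229/11)) + 1344 = 1/(1 - 11/229) + 1344 = 1/(218/229) + 1344 = 229/218 + 1344 = 293221/218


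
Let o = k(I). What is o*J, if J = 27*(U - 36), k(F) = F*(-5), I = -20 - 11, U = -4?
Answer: -167400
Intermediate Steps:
I = -31
k(F) = -5*F
J = -1080 (J = 27*(-4 - 36) = 27*(-40) = -1080)
o = 155 (o = -5*(-31) = 155)
o*J = 155*(-1080) = -167400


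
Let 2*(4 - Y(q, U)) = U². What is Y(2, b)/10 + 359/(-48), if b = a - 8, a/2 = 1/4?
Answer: -1187/120 ≈ -9.8917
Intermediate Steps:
a = ½ (a = 2/4 = 2*(¼) = ½ ≈ 0.50000)
b = -15/2 (b = ½ - 8 = -15/2 ≈ -7.5000)
Y(q, U) = 4 - U²/2
Y(2, b)/10 + 359/(-48) = (4 - (-15/2)²/2)/10 + 359/(-48) = (4 - ½*225/4)*(⅒) + 359*(-1/48) = (4 - 225/8)*(⅒) - 359/48 = -193/8*⅒ - 359/48 = -193/80 - 359/48 = -1187/120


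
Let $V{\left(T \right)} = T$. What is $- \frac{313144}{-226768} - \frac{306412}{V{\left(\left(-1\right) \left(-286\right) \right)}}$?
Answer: $- \frac{4337179827}{4053478} \approx -1070.0$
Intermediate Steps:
$- \frac{313144}{-226768} - \frac{306412}{V{\left(\left(-1\right) \left(-286\right) \right)}} = - \frac{313144}{-226768} - \frac{306412}{\left(-1\right) \left(-286\right)} = \left(-313144\right) \left(- \frac{1}{226768}\right) - \frac{306412}{286} = \frac{39143}{28346} - \frac{153206}{143} = - \frac{4337179827}{4053478}$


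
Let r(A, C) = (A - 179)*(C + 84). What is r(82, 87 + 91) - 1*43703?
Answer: -69117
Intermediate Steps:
r(A, C) = (-179 + A)*(84 + C)
r(82, 87 + 91) - 1*43703 = (-15036 - 179*(87 + 91) + 84*82 + 82*(87 + 91)) - 1*43703 = (-15036 - 179*178 + 6888 + 82*178) - 43703 = (-15036 - 31862 + 6888 + 14596) - 43703 = -25414 - 43703 = -69117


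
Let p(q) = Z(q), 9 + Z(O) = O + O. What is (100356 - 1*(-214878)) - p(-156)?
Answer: 315555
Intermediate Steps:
Z(O) = -9 + 2*O (Z(O) = -9 + (O + O) = -9 + 2*O)
p(q) = -9 + 2*q
(100356 - 1*(-214878)) - p(-156) = (100356 - 1*(-214878)) - (-9 + 2*(-156)) = (100356 + 214878) - (-9 - 312) = 315234 - 1*(-321) = 315234 + 321 = 315555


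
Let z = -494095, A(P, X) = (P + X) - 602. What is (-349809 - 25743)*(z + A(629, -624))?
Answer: 185782569984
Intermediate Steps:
A(P, X) = -602 + P + X
(-349809 - 25743)*(z + A(629, -624)) = (-349809 - 25743)*(-494095 + (-602 + 629 - 624)) = -375552*(-494095 - 597) = -375552*(-494692) = 185782569984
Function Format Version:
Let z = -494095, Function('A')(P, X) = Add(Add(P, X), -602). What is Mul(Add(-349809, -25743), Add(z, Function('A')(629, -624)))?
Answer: 185782569984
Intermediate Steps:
Function('A')(P, X) = Add(-602, P, X)
Mul(Add(-349809, -25743), Add(z, Function('A')(629, -624))) = Mul(Add(-349809, -25743), Add(-494095, Add(-602, 629, -624))) = Mul(-375552, Add(-494095, -597)) = Mul(-375552, -494692) = 185782569984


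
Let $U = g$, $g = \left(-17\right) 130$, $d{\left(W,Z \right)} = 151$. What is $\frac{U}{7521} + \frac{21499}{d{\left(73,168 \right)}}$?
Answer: $\frac{161360269}{1135671} \approx 142.08$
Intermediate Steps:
$g = -2210$
$U = -2210$
$\frac{U}{7521} + \frac{21499}{d{\left(73,168 \right)}} = - \frac{2210}{7521} + \frac{21499}{151} = \frac{161360269}{1135671}$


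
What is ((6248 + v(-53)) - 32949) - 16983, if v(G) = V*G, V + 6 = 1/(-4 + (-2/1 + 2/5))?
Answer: -1213983/28 ≈ -43357.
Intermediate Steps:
V = -173/28 (V = -6 + 1/(-4 + (-2/1 + 2/5)) = -6 + 1/(-4 + (-2*1 + 2*(1/5))) = -6 + 1/(-4 + (-2 + 2/5)) = -6 + 1/(-4 - 8/5) = -6 + 1/(-28/5) = -6 - 5/28 = -173/28 ≈ -6.1786)
v(G) = -173*G/28
((6248 + v(-53)) - 32949) - 16983 = ((6248 - 173/28*(-53)) - 32949) - 16983 = ((6248 + 9169/28) - 32949) - 16983 = (184113/28 - 32949) - 16983 = -738459/28 - 16983 = -1213983/28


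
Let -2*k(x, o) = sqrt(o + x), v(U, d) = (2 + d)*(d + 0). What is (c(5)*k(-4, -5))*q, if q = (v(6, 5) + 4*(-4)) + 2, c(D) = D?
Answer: -315*I/2 ≈ -157.5*I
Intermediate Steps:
v(U, d) = d*(2 + d) (v(U, d) = (2 + d)*d = d*(2 + d))
k(x, o) = -sqrt(o + x)/2
q = 21 (q = (5*(2 + 5) + 4*(-4)) + 2 = (5*7 - 16) + 2 = (35 - 16) + 2 = 19 + 2 = 21)
(c(5)*k(-4, -5))*q = (5*(-sqrt(-5 - 4)/2))*21 = (5*(-3*I/2))*21 = -15*I/2*21 = -315*I/2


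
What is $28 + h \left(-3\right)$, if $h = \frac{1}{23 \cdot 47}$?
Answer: $\frac{30265}{1081} \approx 27.997$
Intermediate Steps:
$h = \frac{1}{1081}$ ($h = \frac{1}{23} \cdot \frac{1}{47} = \frac{1}{1081} \approx 0.00092507$)
$28 + h \left(-3\right) = 28 + \frac{1}{1081} \left(-3\right) = 28 - \frac{3}{1081} = \frac{30265}{1081}$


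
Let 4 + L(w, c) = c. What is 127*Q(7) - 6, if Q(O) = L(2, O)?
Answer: 375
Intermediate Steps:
L(w, c) = -4 + c
Q(O) = -4 + O
127*Q(7) - 6 = 127*(-4 + 7) - 6 = 127*3 - 6 = 381 - 6 = 375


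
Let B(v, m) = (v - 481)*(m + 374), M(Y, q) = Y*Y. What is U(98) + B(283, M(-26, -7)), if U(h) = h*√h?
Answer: -207900 + 686*√2 ≈ -2.0693e+5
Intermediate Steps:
M(Y, q) = Y²
B(v, m) = (-481 + v)*(374 + m)
U(h) = h^(3/2)
U(98) + B(283, M(-26, -7)) = 98^(3/2) + (-179894 - 481*(-26)² + 374*283 + (-26)²*283) = 686*√2 + (-179894 - 481*676 + 105842 + 676*283) = 686*√2 + (-179894 - 325156 + 105842 + 191308) = 686*√2 - 207900 = -207900 + 686*√2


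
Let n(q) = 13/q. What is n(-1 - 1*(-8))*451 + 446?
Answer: 8985/7 ≈ 1283.6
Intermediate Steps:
n(-1 - 1*(-8))*451 + 446 = (13/(-1 - 1*(-8)))*451 + 446 = (13/(-1 + 8))*451 + 446 = (13/7)*451 + 446 = 5863/7 + 446 = 8985/7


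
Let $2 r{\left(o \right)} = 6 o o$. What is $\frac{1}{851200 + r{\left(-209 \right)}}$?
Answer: $\frac{1}{982243} \approx 1.0181 \cdot 10^{-6}$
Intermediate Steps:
$r{\left(o \right)} = 3 o^{2}$ ($r{\left(o \right)} = \frac{6 o o}{2} = \frac{6 o^{2}}{2} = 3 o^{2}$)
$\frac{1}{851200 + r{\left(-209 \right)}} = \frac{1}{851200 + 3 \left(-209\right)^{2}} = \frac{1}{851200 + 3 \cdot 43681} = \frac{1}{851200 + 131043} = \frac{1}{982243}$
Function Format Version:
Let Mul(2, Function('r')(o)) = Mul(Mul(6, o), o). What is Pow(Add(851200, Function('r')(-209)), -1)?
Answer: Rational(1, 982243) ≈ 1.0181e-6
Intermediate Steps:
Function('r')(o) = Mul(3, Pow(o, 2)) (Function('r')(o) = Mul(Rational(1, 2), Mul(Mul(6, o), o)) = Mul(Rational(1, 2), Mul(6, Pow(o, 2))) = Mul(3, Pow(o, 2)))
Pow(Add(851200, Function('r')(-209)), -1) = Pow(Add(851200, Mul(3, Pow(-209, 2))), -1) = Pow(Add(851200, Mul(3, 43681)), -1) = Pow(Add(851200, 131043), -1) = Pow(982243, -1) = Rational(1, 982243)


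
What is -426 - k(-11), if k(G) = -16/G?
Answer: -4702/11 ≈ -427.45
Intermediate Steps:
-426 - k(-11) = -426 - (-16)/(-11) = -426 - (-16)*(-1)/11 = -426 - 1*16/11 = -426 - 16/11 = -4702/11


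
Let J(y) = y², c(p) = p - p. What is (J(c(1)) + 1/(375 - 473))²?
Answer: 1/9604 ≈ 0.00010412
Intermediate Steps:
c(p) = 0
(J(c(1)) + 1/(375 - 473))² = (0² + 1/(375 - 473))² = (0 + 1/(-98))² = (0 - 1/98)² = (-1/98)² = 1/9604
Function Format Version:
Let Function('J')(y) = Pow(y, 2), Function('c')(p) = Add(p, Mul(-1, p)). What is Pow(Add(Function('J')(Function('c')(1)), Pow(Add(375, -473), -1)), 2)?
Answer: Rational(1, 9604) ≈ 0.00010412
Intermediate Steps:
Function('c')(p) = 0
Pow(Add(Function('J')(Function('c')(1)), Pow(Add(375, -473), -1)), 2) = Pow(Add(Pow(0, 2), Pow(Add(375, -473), -1)), 2) = Pow(Add(0, Pow(-98, -1)), 2) = Pow(Add(0, Rational(-1, 98)), 2) = Pow(Rational(-1, 98), 2) = Rational(1, 9604)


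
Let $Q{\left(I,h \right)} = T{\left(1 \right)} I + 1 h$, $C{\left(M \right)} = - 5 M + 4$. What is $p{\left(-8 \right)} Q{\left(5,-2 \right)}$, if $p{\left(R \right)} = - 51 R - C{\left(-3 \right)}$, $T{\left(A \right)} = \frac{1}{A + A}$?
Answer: $\frac{389}{2} \approx 194.5$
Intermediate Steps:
$T{\left(A \right)} = \frac{1}{2 A}$
$C{\left(M \right)} = 4 - 5 M$
$Q{\left(I,h \right)} = h + \frac{I}{2}$ ($Q{\left(I,h \right)} = \frac{1}{2 \cdot 1} I + 1 h = \frac{1}{2} \cdot 1 I + h = \frac{I}{2} + h = h + \frac{I}{2}$)
$p{\left(R \right)} = -19 - 51 R$ ($p{\left(R \right)} = - 51 R - \left(4 - -15\right) = - 51 R - \left(4 + 15\right) = - 51 R - 19 = -19 - 51 R$)
$p{\left(-8 \right)} Q{\left(5,-2 \right)} = \left(-19 - -408\right) \left(-2 + \frac{1}{2} \cdot 5\right) = \left(-19 + 408\right) \left(-2 + \frac{5}{2}\right) = 389 \cdot \frac{1}{2} = \frac{389}{2}$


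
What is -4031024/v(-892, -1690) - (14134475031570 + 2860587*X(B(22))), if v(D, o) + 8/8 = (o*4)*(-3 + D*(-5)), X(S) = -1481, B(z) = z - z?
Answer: -425734491640031949559/30129321 ≈ -1.4130e+13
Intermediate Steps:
B(z) = 0
v(D, o) = -1 + 4*o*(-3 - 5*D) (v(D, o) = -1 + (o*4)*(-3 + D*(-5)) = -1 + (4*o)*(-3 - 5*D) = -1 + 4*o*(-3 - 5*D))
-4031024/v(-892, -1690) - (14134475031570 + 2860587*X(B(22))) = -4031024/(-1 - 12*(-1690) - 20*(-892)*(-1690)) - 2860587/(1/(-1481 + 4941110)) = -4031024/(-1 + 20280 - 30149600) - 2860587/(1/4939629) = -4031024/(-30129321) - 2860587/1/4939629 = -4031024*(-1/30129321) - 2860587*4939629 = 4031024/30129321 - 14130238502223 = -425734491640031949559/30129321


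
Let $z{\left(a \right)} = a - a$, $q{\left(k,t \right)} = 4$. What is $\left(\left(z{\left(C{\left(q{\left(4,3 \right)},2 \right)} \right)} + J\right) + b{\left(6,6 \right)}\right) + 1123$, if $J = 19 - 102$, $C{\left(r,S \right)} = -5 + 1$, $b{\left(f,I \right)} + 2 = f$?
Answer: $1044$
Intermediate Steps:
$b{\left(f,I \right)} = -2 + f$
$C{\left(r,S \right)} = -4$
$J = -83$
$z{\left(a \right)} = 0$
$\left(\left(z{\left(C{\left(q{\left(4,3 \right)},2 \right)} \right)} + J\right) + b{\left(6,6 \right)}\right) + 1123 = \left(\left(0 - 83\right) + \left(-2 + 6\right)\right) + 1123 = \left(-83 + 4\right) + 1123 = -79 + 1123 = 1044$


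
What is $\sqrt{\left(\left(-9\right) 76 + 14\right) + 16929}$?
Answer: $\sqrt{16259} \approx 127.51$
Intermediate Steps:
$\sqrt{\left(\left(-9\right) 76 + 14\right) + 16929} = \sqrt{\left(-684 + 14\right) + 16929} = \sqrt{-670 + 16929} = \sqrt{16259}$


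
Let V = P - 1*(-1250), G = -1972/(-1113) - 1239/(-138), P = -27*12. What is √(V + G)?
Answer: √2455442205342/51198 ≈ 30.606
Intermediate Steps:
P = -324
G = 550381/51198 (G = -1972*(-1/1113) - 1239*(-1/138) = 1972/1113 + 413/46 = 550381/51198 ≈ 10.750)
V = 926 (V = -324 - 1*(-1250) = -324 + 1250 = 926)
√(V + G) = √(926 + 550381/51198) = √(47959729/51198) = √2455442205342/51198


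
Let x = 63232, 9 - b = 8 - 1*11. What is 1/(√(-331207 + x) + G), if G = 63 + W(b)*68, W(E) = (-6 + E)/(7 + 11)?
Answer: 771/2477824 - 135*I*√1191/2477824 ≈ 0.00031116 - 0.0018803*I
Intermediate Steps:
b = 12 (b = 9 - (8 - 1*11) = 9 - (8 - 11) = 9 - 1*(-3) = 9 + 3 = 12)
W(E) = -⅓ + E/18 (W(E) = (-6 + E)/18 = (-6 + E)*(1/18) = -⅓ + E/18)
G = 257/3 (G = 63 + (-⅓ + (1/18)*12)*68 = 63 + (-⅓ + ⅔)*68 = 63 + (⅓)*68 = 63 + 68/3 = 257/3 ≈ 85.667)
1/(√(-331207 + x) + G) = 1/(√(-331207 + 63232) + 257/3) = 1/(√(-267975) + 257/3) = 1/(15*I*√1191 + 257/3) = 1/(257/3 + 15*I*√1191)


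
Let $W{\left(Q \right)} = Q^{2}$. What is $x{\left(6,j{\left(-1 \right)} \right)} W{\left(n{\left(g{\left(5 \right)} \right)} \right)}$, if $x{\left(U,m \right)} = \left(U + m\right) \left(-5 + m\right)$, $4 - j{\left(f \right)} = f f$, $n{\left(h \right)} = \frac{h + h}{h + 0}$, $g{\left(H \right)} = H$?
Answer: $-72$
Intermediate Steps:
$n{\left(h \right)} = 2$ ($n{\left(h \right)} = \frac{2 h}{h} = 2$)
$j{\left(f \right)} = 4 - f^{2}$ ($j{\left(f \right)} = 4 - f f = 4 - f^{2}$)
$x{\left(U,m \right)} = \left(-5 + m\right) \left(U + m\right)$
$x{\left(6,j{\left(-1 \right)} \right)} W{\left(n{\left(g{\left(5 \right)} \right)} \right)} = \left(\left(4 - \left(-1\right)^{2}\right)^{2} - 30 - 5 \left(4 - \left(-1\right)^{2}\right) + 6 \left(4 - \left(-1\right)^{2}\right)\right) 2^{2} = \left(\left(4 - 1\right)^{2} - 30 - 5 \left(4 - 1\right) + 6 \left(4 - 1\right)\right) 4 = \left(3^{2} - 30 - 15 + 6 \cdot 3\right) 4 = \left(9 - 30 - 15 + 18\right) 4 = \left(-18\right) 4 = -72$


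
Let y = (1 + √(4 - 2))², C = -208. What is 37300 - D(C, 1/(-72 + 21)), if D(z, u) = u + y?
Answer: 1902148/51 - 2*√2 ≈ 37294.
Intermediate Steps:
y = (1 + √2)² ≈ 5.8284
D(z, u) = u + (1 + √2)²
37300 - D(C, 1/(-72 + 21)) = 37300 - (1/(-72 + 21) + (1 + √2)²) = 37300 - (1/(-51) + (1 + √2)²) = 37300 - (-1/51 + (1 + √2)²) = 37300 + (1/51 - (1 + √2)²) = 1902301/51 - (1 + √2)²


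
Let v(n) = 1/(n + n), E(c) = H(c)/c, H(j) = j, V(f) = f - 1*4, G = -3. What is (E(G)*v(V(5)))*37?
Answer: 37/2 ≈ 18.500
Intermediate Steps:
V(f) = -4 + f (V(f) = f - 4 = -4 + f)
E(c) = 1 (E(c) = c/c = 1)
v(n) = 1/(2*n)
(E(G)*v(V(5)))*37 = (1*(1/(2*(-4 + 5))))*37 = (1*((½)/1))*37 = (1*((½)*1))*37 = (1*(½))*37 = (½)*37 = 37/2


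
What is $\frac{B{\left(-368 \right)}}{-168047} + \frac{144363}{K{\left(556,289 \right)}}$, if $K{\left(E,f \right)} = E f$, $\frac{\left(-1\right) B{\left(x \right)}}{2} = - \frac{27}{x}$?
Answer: $\frac{1115950461423}{1242113350808} \approx 0.89843$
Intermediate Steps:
$B{\left(x \right)} = \frac{54}{x}$ ($B{\left(x \right)} = - 2 \left(- \frac{27}{x}\right) = \frac{54}{x}$)
$\frac{B{\left(-368 \right)}}{-168047} + \frac{144363}{K{\left(556,289 \right)}} = \frac{54 \frac{1}{-368}}{-168047} + \frac{144363}{556 \cdot 289} = 54 \left(- \frac{1}{368}\right) \left(- \frac{1}{168047}\right) + \frac{144363}{160684} = \left(- \frac{27}{184}\right) \left(- \frac{1}{168047}\right) + 144363 \cdot \frac{1}{160684} = \frac{27}{30920648} + \frac{144363}{160684} = \frac{1115950461423}{1242113350808}$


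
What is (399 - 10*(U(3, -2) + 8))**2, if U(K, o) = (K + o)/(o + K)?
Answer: 95481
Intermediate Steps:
U(K, o) = 1 (U(K, o) = (K + o)/(K + o) = 1)
(399 - 10*(U(3, -2) + 8))**2 = (399 - 10*(1 + 8))**2 = (399 - 10*9)**2 = (399 - 1*90)**2 = (399 - 90)**2 = 309**2 = 95481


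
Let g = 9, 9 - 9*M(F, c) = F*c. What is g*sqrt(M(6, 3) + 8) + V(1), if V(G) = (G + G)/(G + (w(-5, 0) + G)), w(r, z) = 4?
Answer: 1/3 + 9*sqrt(7) ≈ 24.145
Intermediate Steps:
M(F, c) = 1 - F*c/9
V(G) = 2*G/(4 + 2*G) (V(G) = (G + G)/(G + (4 + G)) = (2*G)/(4 + 2*G) = 2*G/(4 + 2*G))
g*sqrt(M(6, 3) + 8) + V(1) = 9*sqrt((1 - 1/9*6*3) + 8) + 1/(2 + 1) = 9*sqrt((1 - 2) + 8) + 1/3 = 9*sqrt(-1 + 8) + 1*(1/3) = 9*sqrt(7) + 1/3 = 1/3 + 9*sqrt(7)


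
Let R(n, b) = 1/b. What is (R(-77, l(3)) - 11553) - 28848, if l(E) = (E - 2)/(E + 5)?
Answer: -40393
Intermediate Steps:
l(E) = (-2 + E)/(5 + E)
(R(-77, l(3)) - 11553) - 28848 = (1/((-2 + 3)/(5 + 3)) - 11553) - 28848 = (1/(1/8) - 11553) - 28848 = (1/((⅛)*1) - 11553) - 28848 = (1/(⅛) - 11553) - 28848 = (8 - 11553) - 28848 = -11545 - 28848 = -40393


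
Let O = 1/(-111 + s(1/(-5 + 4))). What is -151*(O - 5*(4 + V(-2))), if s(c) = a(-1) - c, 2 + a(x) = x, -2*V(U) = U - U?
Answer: 341411/113 ≈ 3021.3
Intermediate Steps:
V(U) = 0 (V(U) = -(U - U)/2 = -1/2*0 = 0)
a(x) = -2 + x
s(c) = -3 - c (s(c) = (-2 - 1) - c = -3 - c)
O = -1/113 (O = 1/(-111 + (-3 - 1/(-5 + 4))) = 1/(-111 + (-3 - 1/(-1))) = 1/(-111 + (-3 - 1*(-1))) = 1/(-111 + (-3 + 1)) = 1/(-111 - 2) = 1/(-113) = -1/113 ≈ -0.0088496)
-151*(O - 5*(4 + V(-2))) = -151*(-1/113 - 5*(4 + 0)) = -151*(-1/113 - 5*4) = -151*(-1/113 - 20) = -151*(-2261/113) = 341411/113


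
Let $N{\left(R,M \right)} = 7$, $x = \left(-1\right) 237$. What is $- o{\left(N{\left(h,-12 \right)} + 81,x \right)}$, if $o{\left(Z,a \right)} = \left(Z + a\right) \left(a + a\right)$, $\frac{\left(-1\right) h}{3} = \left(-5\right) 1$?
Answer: $-70626$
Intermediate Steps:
$h = 15$ ($h = - 3 \left(\left(-5\right) 1\right) = \left(-3\right) \left(-5\right) = 15$)
$x = -237$
$o{\left(Z,a \right)} = 2 a \left(Z + a\right)$ ($o{\left(Z,a \right)} = \left(Z + a\right) 2 a = 2 a \left(Z + a\right)$)
$- o{\left(N{\left(h,-12 \right)} + 81,x \right)} = - 2 \left(-237\right) \left(\left(7 + 81\right) - 237\right) = - 2 \left(-237\right) \left(88 - 237\right) = - 2 \left(-237\right) \left(-149\right) = \left(-1\right) 70626 = -70626$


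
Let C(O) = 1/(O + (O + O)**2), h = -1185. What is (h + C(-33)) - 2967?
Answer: -17949095/4323 ≈ -4152.0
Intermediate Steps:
C(O) = 1/(O + 4*O**2) (C(O) = 1/(O + (2*O)**2) = 1/(O + 4*O**2))
(h + C(-33)) - 2967 = (-1185 + 1/((-33)*(1 + 4*(-33)))) - 2967 = (-1185 - 1/(33*(1 - 132))) - 2967 = (-1185 - 1/33/(-131)) - 2967 = (-1185 - 1/33*(-1/131)) - 2967 = (-1185 + 1/4323) - 2967 = -5122754/4323 - 2967 = -17949095/4323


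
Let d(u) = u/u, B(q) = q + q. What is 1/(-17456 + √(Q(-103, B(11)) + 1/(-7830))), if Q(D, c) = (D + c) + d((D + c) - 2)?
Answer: -136680480/2385895085281 - 3*I*√544968870/2385895085281 ≈ -5.7287e-5 - 2.9353e-8*I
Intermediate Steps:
B(q) = 2*q
d(u) = 1
Q(D, c) = 1 + D + c (Q(D, c) = (D + c) + 1 = 1 + D + c)
1/(-17456 + √(Q(-103, B(11)) + 1/(-7830))) = 1/(-17456 + √((1 - 103 + 2*11) + 1/(-7830))) = 1/(-17456 + √((1 - 103 + 22) - 1/7830)) = 1/(-17456 + √(-80 - 1/7830)) = 1/(-17456 + √(-626401/7830)) = 1/(-17456 + I*√544968870/2610)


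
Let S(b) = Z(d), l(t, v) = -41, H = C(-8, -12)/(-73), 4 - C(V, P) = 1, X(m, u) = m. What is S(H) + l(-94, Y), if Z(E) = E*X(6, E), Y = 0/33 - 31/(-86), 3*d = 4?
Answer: -33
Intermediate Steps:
d = 4/3 (d = (1/3)*4 = 4/3 ≈ 1.3333)
C(V, P) = 3 (C(V, P) = 4 - 1*1 = 4 - 1 = 3)
H = -3/73 (H = 3/(-73) = 3*(-1/73) = -3/73 ≈ -0.041096)
Y = 31/86 (Y = 0*(1/33) - 31*(-1/86) = 0 + 31/86 = 31/86 ≈ 0.36047)
Z(E) = 6*E (Z(E) = E*6 = 6*E)
S(b) = 8 (S(b) = 6*(4/3) = 8)
S(H) + l(-94, Y) = 8 - 41 = -33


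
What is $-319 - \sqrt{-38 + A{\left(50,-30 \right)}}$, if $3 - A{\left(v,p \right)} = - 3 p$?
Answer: $-319 - 5 i \sqrt{5} \approx -319.0 - 11.18 i$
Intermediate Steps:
$A{\left(v,p \right)} = 3 + 3 p$ ($A{\left(v,p \right)} = 3 - - 3 p = 3 + 3 p$)
$-319 - \sqrt{-38 + A{\left(50,-30 \right)}} = -319 - \sqrt{-38 + \left(3 + 3 \left(-30\right)\right)} = -319 - \sqrt{-38 + \left(3 - 90\right)} = -319 - \sqrt{-38 - 87} = -319 - \sqrt{-125} = -319 - 5 i \sqrt{5}$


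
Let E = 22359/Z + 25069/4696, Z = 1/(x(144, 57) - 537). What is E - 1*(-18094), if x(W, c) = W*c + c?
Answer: 811508487485/4696 ≈ 1.7281e+8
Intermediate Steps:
x(W, c) = c + W*c
Z = 1/7728 (Z = 1/(57*(1 + 144) - 537) = 1/(57*145 - 537) = 1/(8265 - 537) = 1/7728 ≈ 0.00012940)
E = 811423518061/4696 (E = 22359/(1/7728) + 25069/4696 = 22359*7728 + 25069*(1/4696) = 172790352 + 25069/4696 = 811423518061/4696 ≈ 1.7279e+8)
E - 1*(-18094) = 811423518061/4696 - 1*(-18094) = 811423518061/4696 + 18094 = 811508487485/4696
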